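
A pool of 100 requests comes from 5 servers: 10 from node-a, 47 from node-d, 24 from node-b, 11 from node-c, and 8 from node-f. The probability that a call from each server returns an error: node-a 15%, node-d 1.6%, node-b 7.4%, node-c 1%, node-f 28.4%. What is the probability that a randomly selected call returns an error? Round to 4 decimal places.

0.0641

Prior × likelihood for each hypothesis:
  node-a: 0.1 × 0.15 = 0.015
  node-d: 0.47 × 0.016 = 0.00752
  node-b: 0.24 × 0.074 = 0.01776
  node-c: 0.11 × 0.01 = 0.0011
  node-f: 0.08 × 0.284 = 0.02272
P(error) = 0.015 + 0.00752 + 0.01776 + 0.0011 + 0.02272 = 0.0641 → 0.0641.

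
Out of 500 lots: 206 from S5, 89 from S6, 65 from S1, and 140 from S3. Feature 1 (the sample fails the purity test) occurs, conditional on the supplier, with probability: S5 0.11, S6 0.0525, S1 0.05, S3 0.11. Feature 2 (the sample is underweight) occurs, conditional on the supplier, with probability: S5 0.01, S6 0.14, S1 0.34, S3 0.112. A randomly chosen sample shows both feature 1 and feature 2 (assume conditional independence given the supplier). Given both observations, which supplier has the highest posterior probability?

S3

Prior × likelihood for each hypothesis:
  S5: 0.412 × 0.11 × 0.01 = 0.0004532
  S6: 0.178 × 0.0525 × 0.14 = 0.0013083
  S1: 0.13 × 0.05 × 0.34 = 0.00221
  S3: 0.28 × 0.11 × 0.112 = 0.0034496
Sum = 0.0074211.
Largest term belongs to S3, so S3 is most probable.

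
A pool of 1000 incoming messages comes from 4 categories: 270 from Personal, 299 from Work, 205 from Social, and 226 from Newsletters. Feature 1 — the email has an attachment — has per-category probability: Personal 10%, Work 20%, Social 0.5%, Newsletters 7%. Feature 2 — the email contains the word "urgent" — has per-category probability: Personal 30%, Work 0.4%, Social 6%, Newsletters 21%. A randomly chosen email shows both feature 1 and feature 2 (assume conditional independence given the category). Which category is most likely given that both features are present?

Compute prior × likelihood for every hypothesis:
  Personal: 0.27 × 0.1 × 0.3 = 0.0081
  Work: 0.299 × 0.2 × 0.004 = 0.0002392
  Social: 0.205 × 0.005 × 0.06 = 0.0000615
  Newsletters: 0.226 × 0.07 × 0.21 = 0.0033222
Normalizing constant = 0.0117229.
Largest term belongs to Personal, so Personal is most probable.

Personal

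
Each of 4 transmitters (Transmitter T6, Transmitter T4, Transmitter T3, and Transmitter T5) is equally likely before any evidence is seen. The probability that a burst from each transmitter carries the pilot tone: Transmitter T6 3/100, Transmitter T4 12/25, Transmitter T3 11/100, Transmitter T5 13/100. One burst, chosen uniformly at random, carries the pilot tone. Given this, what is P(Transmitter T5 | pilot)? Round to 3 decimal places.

Since the prior is uniform, the posterior is proportional to the likelihood:
  Transmitter T6: 0.03
  Transmitter T4: 0.48
  Transmitter T3: 0.11
  Transmitter T5: 0.13
Total = 0.75.
P(Transmitter T5 | evidence) = 0.13 / 0.75 ≈ 0.173.

0.173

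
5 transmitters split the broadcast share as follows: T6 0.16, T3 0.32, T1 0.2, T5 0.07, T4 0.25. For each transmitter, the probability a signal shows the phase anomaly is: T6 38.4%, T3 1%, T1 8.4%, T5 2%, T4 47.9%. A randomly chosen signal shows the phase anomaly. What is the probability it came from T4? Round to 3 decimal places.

By Bayes' rule, posterior ∝ prior × likelihood:
  T6: 0.16 × 0.384 = 0.06144
  T3: 0.32 × 0.01 = 0.0032
  T1: 0.2 × 0.084 = 0.0168
  T5: 0.07 × 0.02 = 0.0014
  T4: 0.25 × 0.479 = 0.11975
Sum = 0.20259.
P(T4 | evidence) = 0.11975 / 0.20259 ≈ 0.591.

0.591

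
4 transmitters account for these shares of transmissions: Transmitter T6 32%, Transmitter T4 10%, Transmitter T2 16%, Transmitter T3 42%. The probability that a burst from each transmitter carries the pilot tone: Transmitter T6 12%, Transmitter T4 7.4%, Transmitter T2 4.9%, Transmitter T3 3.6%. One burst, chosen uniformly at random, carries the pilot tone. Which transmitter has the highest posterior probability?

Compute prior × likelihood for every hypothesis:
  Transmitter T6: 0.32 × 0.12 = 0.0384
  Transmitter T4: 0.1 × 0.074 = 0.0074
  Transmitter T2: 0.16 × 0.049 = 0.00784
  Transmitter T3: 0.42 × 0.036 = 0.01512
Total = 0.06876.
Largest term belongs to Transmitter T6, so Transmitter T6 is most probable.

Transmitter T6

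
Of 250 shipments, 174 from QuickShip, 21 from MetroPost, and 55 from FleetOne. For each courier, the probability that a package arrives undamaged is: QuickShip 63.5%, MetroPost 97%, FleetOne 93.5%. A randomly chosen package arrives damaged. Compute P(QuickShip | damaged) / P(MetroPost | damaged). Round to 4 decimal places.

Taking complements, P(damaged | each) = QuickShip 0.365, MetroPost 0.03, FleetOne 0.065.
Unnormalized posteriors (prior × likelihood):
  QuickShip: 0.696 × 0.365 = 0.25404
  MetroPost: 0.084 × 0.03 = 0.00252
  FleetOne: 0.22 × 0.065 = 0.0143
Total = 0.27086.
The ratio is 0.25404 / 0.00252 (the normalizer cancels) = 100.8095.

100.8095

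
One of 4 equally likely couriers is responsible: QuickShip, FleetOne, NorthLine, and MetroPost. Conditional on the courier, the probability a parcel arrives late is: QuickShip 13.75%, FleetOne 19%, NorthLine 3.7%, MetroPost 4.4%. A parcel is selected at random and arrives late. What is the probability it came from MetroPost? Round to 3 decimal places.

0.108

Since the prior is uniform, the posterior is proportional to the likelihood:
  QuickShip: 0.1375
  FleetOne: 0.19
  NorthLine: 0.037
  MetroPost: 0.044
Normalizing constant = 0.4085.
P(MetroPost | evidence) = 0.044 / 0.4085 ≈ 0.108.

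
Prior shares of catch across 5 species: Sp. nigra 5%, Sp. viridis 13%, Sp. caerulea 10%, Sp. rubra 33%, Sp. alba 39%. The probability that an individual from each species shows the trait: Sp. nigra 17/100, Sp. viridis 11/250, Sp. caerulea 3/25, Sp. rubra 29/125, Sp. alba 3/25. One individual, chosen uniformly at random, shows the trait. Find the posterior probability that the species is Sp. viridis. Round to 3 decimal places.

Prior × likelihood for each hypothesis:
  Sp. nigra: 0.05 × 0.17 = 0.0085
  Sp. viridis: 0.13 × 0.044 = 0.00572
  Sp. caerulea: 0.1 × 0.12 = 0.012
  Sp. rubra: 0.33 × 0.232 = 0.07656
  Sp. alba: 0.39 × 0.12 = 0.0468
Normalizing constant = 0.14958.
P(Sp. viridis | evidence) = 0.00572 / 0.14958 ≈ 0.038.

0.038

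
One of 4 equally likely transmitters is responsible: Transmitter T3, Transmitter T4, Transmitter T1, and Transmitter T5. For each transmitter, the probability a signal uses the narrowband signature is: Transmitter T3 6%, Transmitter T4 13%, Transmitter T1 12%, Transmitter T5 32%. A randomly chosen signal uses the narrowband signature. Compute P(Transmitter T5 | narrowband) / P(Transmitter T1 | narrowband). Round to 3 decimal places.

With a uniform prior (1/4 each), posterior ∝ likelihood:
  Transmitter T3: 0.06
  Transmitter T4: 0.13
  Transmitter T1: 0.12
  Transmitter T5: 0.32
Normalizing constant = 0.63.
The ratio is 0.32 / 0.12 (the normalizer cancels) = 2.667.

2.667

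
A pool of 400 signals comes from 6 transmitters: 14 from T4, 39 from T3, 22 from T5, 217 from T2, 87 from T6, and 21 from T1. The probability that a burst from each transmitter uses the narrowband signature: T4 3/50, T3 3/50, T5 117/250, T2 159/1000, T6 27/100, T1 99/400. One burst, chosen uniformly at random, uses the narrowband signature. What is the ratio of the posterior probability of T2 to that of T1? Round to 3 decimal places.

By Bayes' rule, posterior ∝ prior × likelihood:
  T4: 0.035 × 0.06 = 0.0021
  T3: 0.0975 × 0.06 = 0.00585
  T5: 0.055 × 0.468 = 0.02574
  T2: 0.5425 × 0.159 = 0.0862575
  T6: 0.2175 × 0.27 = 0.058725
  T1: 0.0525 × 0.2475 = 0.01299375
Sum = 0.19166625.
The ratio is 0.0862575 / 0.01299375 (the normalizer cancels) = 6.638.

6.638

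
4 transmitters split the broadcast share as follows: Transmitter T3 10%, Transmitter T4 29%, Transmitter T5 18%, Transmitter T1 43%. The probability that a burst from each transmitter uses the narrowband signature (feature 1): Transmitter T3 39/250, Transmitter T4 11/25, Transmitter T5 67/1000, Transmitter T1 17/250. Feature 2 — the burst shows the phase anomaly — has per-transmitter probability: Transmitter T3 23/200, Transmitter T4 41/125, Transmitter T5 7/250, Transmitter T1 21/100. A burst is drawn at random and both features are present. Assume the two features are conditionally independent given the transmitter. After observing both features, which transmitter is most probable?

Transmitter T4

Prior × likelihood for each hypothesis:
  Transmitter T3: 0.1 × 0.156 × 0.115 = 0.001794
  Transmitter T4: 0.29 × 0.44 × 0.328 = 0.0418528
  Transmitter T5: 0.18 × 0.067 × 0.028 = 0.00033768
  Transmitter T1: 0.43 × 0.068 × 0.21 = 0.0061404
Sum = 0.05012488.
Largest term belongs to Transmitter T4, so Transmitter T4 is most probable.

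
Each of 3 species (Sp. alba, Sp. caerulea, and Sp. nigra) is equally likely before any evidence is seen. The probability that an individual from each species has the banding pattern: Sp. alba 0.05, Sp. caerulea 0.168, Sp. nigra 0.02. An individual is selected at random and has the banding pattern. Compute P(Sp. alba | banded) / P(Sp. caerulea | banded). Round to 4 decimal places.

0.2976

With a uniform prior (1/3 each), posterior ∝ likelihood:
  Sp. alba: 0.05
  Sp. caerulea: 0.168
  Sp. nigra: 0.02
Normalizing constant = 0.238.
The ratio is 0.05 / 0.168 (the normalizer cancels) = 0.2976.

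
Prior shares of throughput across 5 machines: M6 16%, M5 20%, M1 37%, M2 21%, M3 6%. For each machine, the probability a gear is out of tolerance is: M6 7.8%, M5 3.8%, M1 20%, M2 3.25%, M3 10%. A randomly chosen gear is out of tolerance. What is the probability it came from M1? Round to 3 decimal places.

0.692

Compute prior × likelihood for every hypothesis:
  M6: 0.16 × 0.078 = 0.01248
  M5: 0.2 × 0.038 = 0.0076
  M1: 0.37 × 0.2 = 0.074
  M2: 0.21 × 0.0325 = 0.006825
  M3: 0.06 × 0.1 = 0.006
Total = 0.106905.
P(M1 | evidence) = 0.074 / 0.106905 ≈ 0.692.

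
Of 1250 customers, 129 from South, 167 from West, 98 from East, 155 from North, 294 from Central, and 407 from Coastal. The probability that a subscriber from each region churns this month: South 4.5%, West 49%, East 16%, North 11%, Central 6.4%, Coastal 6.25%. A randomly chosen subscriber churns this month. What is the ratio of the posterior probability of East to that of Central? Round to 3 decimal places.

Prior × likelihood for each hypothesis:
  South: 0.1032 × 0.045 = 0.004644
  West: 0.1336 × 0.49 = 0.065464
  East: 0.0784 × 0.16 = 0.012544
  North: 0.124 × 0.11 = 0.01364
  Central: 0.2352 × 0.064 = 0.0150528
  Coastal: 0.3256 × 0.0625 = 0.02035
Sum = 0.1316948.
The ratio is 0.012544 / 0.0150528 (the normalizer cancels) = 0.833.

0.833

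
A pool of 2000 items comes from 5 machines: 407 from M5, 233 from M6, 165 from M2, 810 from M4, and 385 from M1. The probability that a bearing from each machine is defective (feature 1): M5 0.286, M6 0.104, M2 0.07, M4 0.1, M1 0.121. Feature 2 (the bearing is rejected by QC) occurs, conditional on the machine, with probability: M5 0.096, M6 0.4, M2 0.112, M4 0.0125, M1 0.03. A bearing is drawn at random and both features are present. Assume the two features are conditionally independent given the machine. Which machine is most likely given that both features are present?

M5

By Bayes' rule, posterior ∝ prior × likelihood:
  M5: 0.2035 × 0.286 × 0.096 = 0.005587296
  M6: 0.1165 × 0.104 × 0.4 = 0.0048464
  M2: 0.0825 × 0.07 × 0.112 = 0.0006468
  M4: 0.405 × 0.1 × 0.0125 = 0.00050625
  M1: 0.1925 × 0.121 × 0.03 = 0.000698775
Total = 0.012285521.
Largest term belongs to M5, so M5 is most probable.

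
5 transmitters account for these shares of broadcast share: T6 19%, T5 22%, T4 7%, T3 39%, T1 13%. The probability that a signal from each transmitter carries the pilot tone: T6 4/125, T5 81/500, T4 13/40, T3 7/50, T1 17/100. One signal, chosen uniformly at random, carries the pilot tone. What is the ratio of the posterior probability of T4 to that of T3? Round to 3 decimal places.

0.417

Unnormalized posteriors (prior × likelihood):
  T6: 0.19 × 0.032 = 0.00608
  T5: 0.22 × 0.162 = 0.03564
  T4: 0.07 × 0.325 = 0.02275
  T3: 0.39 × 0.14 = 0.0546
  T1: 0.13 × 0.17 = 0.0221
Sum = 0.14117.
The ratio is 0.02275 / 0.0546 (the normalizer cancels) = 0.417.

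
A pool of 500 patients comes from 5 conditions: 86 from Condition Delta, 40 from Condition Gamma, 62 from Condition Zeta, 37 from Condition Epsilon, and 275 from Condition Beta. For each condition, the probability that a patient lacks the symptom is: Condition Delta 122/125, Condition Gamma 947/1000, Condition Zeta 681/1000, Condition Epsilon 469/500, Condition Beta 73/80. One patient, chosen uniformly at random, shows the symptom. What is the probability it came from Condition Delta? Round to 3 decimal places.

0.041

Taking complements, P(symptomatic | each) = Condition Delta 0.024, Condition Gamma 0.053, Condition Zeta 0.319, Condition Epsilon 0.062, Condition Beta 0.0875.
Prior × likelihood for each hypothesis:
  Condition Delta: 0.172 × 0.024 = 0.004128
  Condition Gamma: 0.08 × 0.053 = 0.00424
  Condition Zeta: 0.124 × 0.319 = 0.039556
  Condition Epsilon: 0.074 × 0.062 = 0.004588
  Condition Beta: 0.55 × 0.0875 = 0.048125
Normalizing constant = 0.100637.
P(Condition Delta | evidence) = 0.004128 / 0.100637 ≈ 0.041.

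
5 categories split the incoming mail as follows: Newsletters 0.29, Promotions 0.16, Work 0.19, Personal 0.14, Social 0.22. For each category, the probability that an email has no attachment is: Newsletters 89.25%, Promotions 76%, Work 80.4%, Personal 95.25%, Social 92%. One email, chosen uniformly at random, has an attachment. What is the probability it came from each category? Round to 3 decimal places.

Taking complements, P(attachment | each) = Newsletters 0.1075, Promotions 0.24, Work 0.196, Personal 0.0475, Social 0.08.
Unnormalized posteriors (prior × likelihood):
  Newsletters: 0.29 × 0.1075 = 0.031175
  Promotions: 0.16 × 0.24 = 0.0384
  Work: 0.19 × 0.196 = 0.03724
  Personal: 0.14 × 0.0475 = 0.00665
  Social: 0.22 × 0.08 = 0.0176
Sum = 0.131065.
P(Newsletters | attachment) = 0.031175/0.131065 ≈ 0.238
P(Promotions | attachment) = 0.0384/0.131065 ≈ 0.293
P(Work | attachment) = 0.03724/0.131065 ≈ 0.284
P(Personal | attachment) = 0.00665/0.131065 ≈ 0.051
P(Social | attachment) = 0.0176/0.131065 ≈ 0.134

Newsletters 0.238, Promotions 0.293, Work 0.284, Personal 0.051, Social 0.134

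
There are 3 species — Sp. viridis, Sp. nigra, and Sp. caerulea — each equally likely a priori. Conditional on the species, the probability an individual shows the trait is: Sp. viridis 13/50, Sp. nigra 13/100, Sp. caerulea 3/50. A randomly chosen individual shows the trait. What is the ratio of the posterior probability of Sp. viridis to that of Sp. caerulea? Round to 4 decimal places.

4.3333

Since the prior is uniform, the posterior is proportional to the likelihood:
  Sp. viridis: 0.26
  Sp. nigra: 0.13
  Sp. caerulea: 0.06
Normalizing constant = 0.45.
The ratio is 0.26 / 0.06 (the normalizer cancels) = 4.3333.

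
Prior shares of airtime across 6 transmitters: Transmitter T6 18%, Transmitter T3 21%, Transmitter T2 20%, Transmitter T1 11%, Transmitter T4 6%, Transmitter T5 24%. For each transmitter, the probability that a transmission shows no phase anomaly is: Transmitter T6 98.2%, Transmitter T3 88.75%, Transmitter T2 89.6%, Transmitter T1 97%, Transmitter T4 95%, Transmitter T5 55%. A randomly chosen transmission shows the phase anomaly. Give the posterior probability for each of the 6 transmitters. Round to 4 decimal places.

Transmitter T6 0.0200, Transmitter T3 0.1459, Transmitter T2 0.1284, Transmitter T1 0.0204, Transmitter T4 0.0185, Transmitter T5 0.6668

Taking complements, P(anomaly | each) = Transmitter T6 0.018, Transmitter T3 0.1125, Transmitter T2 0.104, Transmitter T1 0.03, Transmitter T4 0.05, Transmitter T5 0.45.
By Bayes' rule, posterior ∝ prior × likelihood:
  Transmitter T6: 0.18 × 0.018 = 0.00324
  Transmitter T3: 0.21 × 0.1125 = 0.023625
  Transmitter T2: 0.2 × 0.104 = 0.0208
  Transmitter T1: 0.11 × 0.03 = 0.0033
  Transmitter T4: 0.06 × 0.05 = 0.003
  Transmitter T5: 0.24 × 0.45 = 0.108
Sum = 0.161965.
P(Transmitter T6 | anomaly) = 0.00324/0.161965 ≈ 0.0200
P(Transmitter T3 | anomaly) = 0.023625/0.161965 ≈ 0.1459
P(Transmitter T2 | anomaly) = 0.0208/0.161965 ≈ 0.1284
P(Transmitter T1 | anomaly) = 0.0033/0.161965 ≈ 0.0204
P(Transmitter T4 | anomaly) = 0.003/0.161965 ≈ 0.0185
P(Transmitter T5 | anomaly) = 0.108/0.161965 ≈ 0.6668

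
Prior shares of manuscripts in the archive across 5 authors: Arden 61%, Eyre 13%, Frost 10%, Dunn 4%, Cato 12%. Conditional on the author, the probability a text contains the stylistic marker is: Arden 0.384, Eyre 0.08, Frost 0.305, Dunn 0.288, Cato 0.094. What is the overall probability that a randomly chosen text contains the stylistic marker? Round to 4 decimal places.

By Bayes' rule, posterior ∝ prior × likelihood:
  Arden: 0.61 × 0.384 = 0.23424
  Eyre: 0.13 × 0.08 = 0.0104
  Frost: 0.1 × 0.305 = 0.0305
  Dunn: 0.04 × 0.288 = 0.01152
  Cato: 0.12 × 0.094 = 0.01128
P(marker) = 0.23424 + 0.0104 + 0.0305 + 0.01152 + 0.01128 = 0.29794 → 0.2979.

0.2979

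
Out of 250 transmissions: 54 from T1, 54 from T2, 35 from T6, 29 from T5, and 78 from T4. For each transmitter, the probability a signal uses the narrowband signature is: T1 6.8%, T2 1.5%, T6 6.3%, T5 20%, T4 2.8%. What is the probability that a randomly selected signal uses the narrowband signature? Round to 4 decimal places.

Unnormalized posteriors (prior × likelihood):
  T1: 0.216 × 0.068 = 0.014688
  T2: 0.216 × 0.015 = 0.00324
  T6: 0.14 × 0.063 = 0.00882
  T5: 0.116 × 0.2 = 0.0232
  T4: 0.312 × 0.028 = 0.008736
P(narrowband) = 0.014688 + 0.00324 + 0.00882 + 0.0232 + 0.008736 = 0.058684 → 0.0587.

0.0587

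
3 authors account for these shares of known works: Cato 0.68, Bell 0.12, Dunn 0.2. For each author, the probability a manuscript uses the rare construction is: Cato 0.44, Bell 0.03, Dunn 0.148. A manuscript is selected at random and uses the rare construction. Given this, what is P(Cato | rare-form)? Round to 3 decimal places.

0.900

By Bayes' rule, posterior ∝ prior × likelihood:
  Cato: 0.68 × 0.44 = 0.2992
  Bell: 0.12 × 0.03 = 0.0036
  Dunn: 0.2 × 0.148 = 0.0296
Total = 0.3324.
P(Cato | evidence) = 0.2992 / 0.3324 ≈ 0.900.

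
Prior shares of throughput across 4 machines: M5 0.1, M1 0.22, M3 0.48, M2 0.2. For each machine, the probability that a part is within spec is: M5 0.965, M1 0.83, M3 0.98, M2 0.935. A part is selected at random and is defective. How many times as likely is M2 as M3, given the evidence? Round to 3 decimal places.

1.354

Taking complements, P(defective | each) = M5 0.035, M1 0.17, M3 0.02, M2 0.065.
Prior × likelihood for each hypothesis:
  M5: 0.1 × 0.035 = 0.0035
  M1: 0.22 × 0.17 = 0.0374
  M3: 0.48 × 0.02 = 0.0096
  M2: 0.2 × 0.065 = 0.013
Total = 0.0635.
The ratio is 0.013 / 0.0096 (the normalizer cancels) = 1.354.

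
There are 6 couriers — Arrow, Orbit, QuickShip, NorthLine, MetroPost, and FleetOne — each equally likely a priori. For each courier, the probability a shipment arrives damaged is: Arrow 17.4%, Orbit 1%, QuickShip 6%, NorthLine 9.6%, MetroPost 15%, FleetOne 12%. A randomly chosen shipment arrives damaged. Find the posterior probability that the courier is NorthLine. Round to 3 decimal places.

Since the prior is uniform, the posterior is proportional to the likelihood:
  Arrow: 0.174
  Orbit: 0.01
  QuickShip: 0.06
  NorthLine: 0.096
  MetroPost: 0.15
  FleetOne: 0.12
Total = 0.61.
P(NorthLine | evidence) = 0.096 / 0.61 ≈ 0.157.

0.157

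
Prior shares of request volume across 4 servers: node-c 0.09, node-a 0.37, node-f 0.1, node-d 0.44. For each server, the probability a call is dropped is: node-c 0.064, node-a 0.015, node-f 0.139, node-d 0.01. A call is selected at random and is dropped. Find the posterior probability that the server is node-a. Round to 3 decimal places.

Prior × likelihood for each hypothesis:
  node-c: 0.09 × 0.064 = 0.00576
  node-a: 0.37 × 0.015 = 0.00555
  node-f: 0.1 × 0.139 = 0.0139
  node-d: 0.44 × 0.01 = 0.0044
Normalizing constant = 0.02961.
P(node-a | evidence) = 0.00555 / 0.02961 ≈ 0.187.

0.187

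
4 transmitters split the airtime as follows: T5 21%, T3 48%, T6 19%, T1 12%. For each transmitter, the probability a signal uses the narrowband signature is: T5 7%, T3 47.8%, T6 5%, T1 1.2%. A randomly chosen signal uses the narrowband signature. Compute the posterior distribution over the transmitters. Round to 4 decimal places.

By Bayes' rule, posterior ∝ prior × likelihood:
  T5: 0.21 × 0.07 = 0.0147
  T3: 0.48 × 0.478 = 0.22944
  T6: 0.19 × 0.05 = 0.0095
  T1: 0.12 × 0.012 = 0.00144
Sum = 0.25508.
P(T5 | narrowband) = 0.0147/0.25508 ≈ 0.0576
P(T3 | narrowband) = 0.22944/0.25508 ≈ 0.8995
P(T6 | narrowband) = 0.0095/0.25508 ≈ 0.0372
P(T1 | narrowband) = 0.00144/0.25508 ≈ 0.0056

T5 0.0576, T3 0.8995, T6 0.0372, T1 0.0056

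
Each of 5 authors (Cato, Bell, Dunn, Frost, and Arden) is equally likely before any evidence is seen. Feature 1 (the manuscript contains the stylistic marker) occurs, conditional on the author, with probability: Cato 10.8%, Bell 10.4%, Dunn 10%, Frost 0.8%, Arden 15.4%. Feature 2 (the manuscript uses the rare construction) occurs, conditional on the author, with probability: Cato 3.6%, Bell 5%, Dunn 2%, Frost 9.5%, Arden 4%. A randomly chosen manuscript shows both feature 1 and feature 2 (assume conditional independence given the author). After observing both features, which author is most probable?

Arden

With a uniform prior (1/5 each), posterior ∝ likelihood:
  Cato: 0.108 × 0.036 = 0.003888
  Bell: 0.104 × 0.05 = 0.0052
  Dunn: 0.1 × 0.02 = 0.002
  Frost: 0.008 × 0.095 = 0.00076
  Arden: 0.154 × 0.04 = 0.00616
Total = 0.018008.
Largest term belongs to Arden, so Arden is most probable.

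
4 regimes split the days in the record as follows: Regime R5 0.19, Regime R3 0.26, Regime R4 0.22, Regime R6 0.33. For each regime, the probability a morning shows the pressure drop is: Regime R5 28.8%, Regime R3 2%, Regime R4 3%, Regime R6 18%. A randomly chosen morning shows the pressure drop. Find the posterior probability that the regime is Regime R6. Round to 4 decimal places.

Compute prior × likelihood for every hypothesis:
  Regime R5: 0.19 × 0.288 = 0.05472
  Regime R3: 0.26 × 0.02 = 0.0052
  Regime R4: 0.22 × 0.03 = 0.0066
  Regime R6: 0.33 × 0.18 = 0.0594
Sum = 0.12592.
P(Regime R6 | evidence) = 0.0594 / 0.12592 ≈ 0.4717.

0.4717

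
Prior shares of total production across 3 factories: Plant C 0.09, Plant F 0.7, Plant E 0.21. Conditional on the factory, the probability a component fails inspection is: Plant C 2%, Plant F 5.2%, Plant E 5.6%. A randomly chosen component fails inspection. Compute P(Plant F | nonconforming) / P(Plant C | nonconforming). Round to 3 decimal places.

Prior × likelihood for each hypothesis:
  Plant C: 0.09 × 0.02 = 0.0018
  Plant F: 0.7 × 0.052 = 0.0364
  Plant E: 0.21 × 0.056 = 0.01176
Total = 0.04996.
The ratio is 0.0364 / 0.0018 (the normalizer cancels) = 20.222.

20.222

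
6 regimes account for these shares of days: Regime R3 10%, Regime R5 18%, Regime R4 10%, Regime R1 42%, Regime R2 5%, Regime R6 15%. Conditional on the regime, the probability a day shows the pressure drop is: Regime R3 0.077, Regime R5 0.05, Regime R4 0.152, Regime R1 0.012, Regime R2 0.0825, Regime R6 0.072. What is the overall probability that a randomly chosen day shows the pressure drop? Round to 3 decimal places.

0.052

By Bayes' rule, posterior ∝ prior × likelihood:
  Regime R3: 0.1 × 0.077 = 0.0077
  Regime R5: 0.18 × 0.05 = 0.009
  Regime R4: 0.1 × 0.152 = 0.0152
  Regime R1: 0.42 × 0.012 = 0.00504
  Regime R2: 0.05 × 0.0825 = 0.004125
  Regime R6: 0.15 × 0.072 = 0.0108
P(drop) = 0.0077 + 0.009 + 0.0152 + 0.00504 + 0.004125 + 0.0108 = 0.051865 → 0.052.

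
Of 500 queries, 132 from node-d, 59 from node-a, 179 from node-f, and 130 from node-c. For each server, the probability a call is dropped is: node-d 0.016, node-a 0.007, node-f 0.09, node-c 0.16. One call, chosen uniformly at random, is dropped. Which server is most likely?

node-c

By Bayes' rule, posterior ∝ prior × likelihood:
  node-d: 0.264 × 0.016 = 0.004224
  node-a: 0.118 × 0.007 = 0.000826
  node-f: 0.358 × 0.09 = 0.03222
  node-c: 0.26 × 0.16 = 0.0416
Normalizing constant = 0.07887.
Largest term belongs to node-c, so node-c is most probable.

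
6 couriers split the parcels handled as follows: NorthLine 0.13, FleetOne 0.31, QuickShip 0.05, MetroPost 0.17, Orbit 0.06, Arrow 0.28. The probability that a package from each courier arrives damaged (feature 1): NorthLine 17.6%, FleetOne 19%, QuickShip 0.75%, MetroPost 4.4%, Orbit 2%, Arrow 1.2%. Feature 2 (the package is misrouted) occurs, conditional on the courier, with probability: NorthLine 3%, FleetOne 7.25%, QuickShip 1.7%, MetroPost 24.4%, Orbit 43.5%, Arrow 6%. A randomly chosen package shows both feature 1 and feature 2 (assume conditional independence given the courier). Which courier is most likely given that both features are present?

FleetOne

Prior × likelihood for each hypothesis:
  NorthLine: 0.13 × 0.176 × 0.03 = 0.0006864
  FleetOne: 0.31 × 0.19 × 0.0725 = 0.00427025
  QuickShip: 0.05 × 0.0075 × 0.017 = 0.000006375
  MetroPost: 0.17 × 0.044 × 0.244 = 0.00182512
  Orbit: 0.06 × 0.02 × 0.435 = 0.000522
  Arrow: 0.28 × 0.012 × 0.06 = 0.0002016
Normalizing constant = 0.007511745.
Largest term belongs to FleetOne, so FleetOne is most probable.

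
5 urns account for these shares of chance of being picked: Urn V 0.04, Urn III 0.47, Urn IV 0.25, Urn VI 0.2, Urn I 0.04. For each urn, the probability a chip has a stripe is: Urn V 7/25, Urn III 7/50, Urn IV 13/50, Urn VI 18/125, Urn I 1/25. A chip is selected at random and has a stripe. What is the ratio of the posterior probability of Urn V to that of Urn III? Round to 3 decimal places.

Unnormalized posteriors (prior × likelihood):
  Urn V: 0.04 × 0.28 = 0.0112
  Urn III: 0.47 × 0.14 = 0.0658
  Urn IV: 0.25 × 0.26 = 0.065
  Urn VI: 0.2 × 0.144 = 0.0288
  Urn I: 0.04 × 0.04 = 0.0016
Sum = 0.1724.
The ratio is 0.0112 / 0.0658 (the normalizer cancels) = 0.170.

0.170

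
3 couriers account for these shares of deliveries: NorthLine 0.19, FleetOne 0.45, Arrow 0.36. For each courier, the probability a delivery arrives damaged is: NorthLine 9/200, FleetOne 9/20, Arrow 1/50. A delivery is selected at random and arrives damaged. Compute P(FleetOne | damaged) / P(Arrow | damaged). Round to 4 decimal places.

Compute prior × likelihood for every hypothesis:
  NorthLine: 0.19 × 0.045 = 0.00855
  FleetOne: 0.45 × 0.45 = 0.2025
  Arrow: 0.36 × 0.02 = 0.0072
Total = 0.21825.
The ratio is 0.2025 / 0.0072 (the normalizer cancels) = 28.1250.

28.1250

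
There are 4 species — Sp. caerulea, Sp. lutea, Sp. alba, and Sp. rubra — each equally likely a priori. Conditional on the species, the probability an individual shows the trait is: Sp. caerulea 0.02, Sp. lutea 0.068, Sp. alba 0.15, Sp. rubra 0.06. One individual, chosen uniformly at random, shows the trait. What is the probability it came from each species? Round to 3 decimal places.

Sp. caerulea 0.067, Sp. lutea 0.228, Sp. alba 0.503, Sp. rubra 0.201

With a uniform prior (1/4 each), posterior ∝ likelihood:
  Sp. caerulea: 0.02
  Sp. lutea: 0.068
  Sp. alba: 0.15
  Sp. rubra: 0.06
Sum = 0.298.
P(Sp. caerulea | trait) = 0.02/0.298 ≈ 0.067
P(Sp. lutea | trait) = 0.068/0.298 ≈ 0.228
P(Sp. alba | trait) = 0.15/0.298 ≈ 0.503
P(Sp. rubra | trait) = 0.06/0.298 ≈ 0.201
(Check: 0.067+0.228+0.503+0.201 = 0.999.)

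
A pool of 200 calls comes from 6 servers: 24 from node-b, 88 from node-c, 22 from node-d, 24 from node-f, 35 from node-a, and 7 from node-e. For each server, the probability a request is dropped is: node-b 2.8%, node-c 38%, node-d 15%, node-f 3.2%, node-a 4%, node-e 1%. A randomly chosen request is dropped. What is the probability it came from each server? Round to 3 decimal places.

Unnormalized posteriors (prior × likelihood):
  node-b: 0.12 × 0.028 = 0.00336
  node-c: 0.44 × 0.38 = 0.1672
  node-d: 0.11 × 0.15 = 0.0165
  node-f: 0.12 × 0.032 = 0.00384
  node-a: 0.175 × 0.04 = 0.007
  node-e: 0.035 × 0.01 = 0.00035
Normalizing constant = 0.19825.
P(node-b | dropped) = 0.00336/0.19825 ≈ 0.017
P(node-c | dropped) = 0.1672/0.19825 ≈ 0.843
P(node-d | dropped) = 0.0165/0.19825 ≈ 0.083
P(node-f | dropped) = 0.00384/0.19825 ≈ 0.019
P(node-a | dropped) = 0.007/0.19825 ≈ 0.035
P(node-e | dropped) = 0.00035/0.19825 ≈ 0.002

node-b 0.017, node-c 0.843, node-d 0.083, node-f 0.019, node-a 0.035, node-e 0.002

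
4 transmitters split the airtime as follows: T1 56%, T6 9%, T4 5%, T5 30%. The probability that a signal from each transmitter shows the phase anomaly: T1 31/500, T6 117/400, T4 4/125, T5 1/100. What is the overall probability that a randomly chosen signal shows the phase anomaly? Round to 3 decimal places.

0.066

Prior × likelihood for each hypothesis:
  T1: 0.56 × 0.062 = 0.03472
  T6: 0.09 × 0.2925 = 0.026325
  T4: 0.05 × 0.032 = 0.0016
  T5: 0.3 × 0.01 = 0.003
P(anomaly) = 0.03472 + 0.026325 + 0.0016 + 0.003 = 0.065645 → 0.066.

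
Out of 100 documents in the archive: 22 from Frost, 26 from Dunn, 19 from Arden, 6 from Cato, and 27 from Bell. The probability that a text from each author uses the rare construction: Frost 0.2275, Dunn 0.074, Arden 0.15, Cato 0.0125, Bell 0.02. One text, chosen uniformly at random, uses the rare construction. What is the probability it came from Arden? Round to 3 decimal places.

Compute prior × likelihood for every hypothesis:
  Frost: 0.22 × 0.2275 = 0.05005
  Dunn: 0.26 × 0.074 = 0.01924
  Arden: 0.19 × 0.15 = 0.0285
  Cato: 0.06 × 0.0125 = 0.00075
  Bell: 0.27 × 0.02 = 0.0054
Sum = 0.10394.
P(Arden | evidence) = 0.0285 / 0.10394 ≈ 0.274.

0.274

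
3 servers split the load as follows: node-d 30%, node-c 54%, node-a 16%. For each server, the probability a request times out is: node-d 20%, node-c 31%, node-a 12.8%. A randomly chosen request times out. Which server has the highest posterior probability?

node-c

Prior × likelihood for each hypothesis:
  node-d: 0.3 × 0.2 = 0.06
  node-c: 0.54 × 0.31 = 0.1674
  node-a: 0.16 × 0.128 = 0.02048
Normalizing constant = 0.24788.
Largest term belongs to node-c, so node-c is most probable.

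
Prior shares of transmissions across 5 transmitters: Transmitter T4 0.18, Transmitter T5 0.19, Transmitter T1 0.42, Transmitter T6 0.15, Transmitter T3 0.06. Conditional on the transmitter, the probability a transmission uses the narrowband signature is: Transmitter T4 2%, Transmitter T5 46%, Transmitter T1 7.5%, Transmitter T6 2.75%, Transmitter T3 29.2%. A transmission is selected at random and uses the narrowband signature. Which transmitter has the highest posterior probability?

Transmitter T5

By Bayes' rule, posterior ∝ prior × likelihood:
  Transmitter T4: 0.18 × 0.02 = 0.0036
  Transmitter T5: 0.19 × 0.46 = 0.0874
  Transmitter T1: 0.42 × 0.075 = 0.0315
  Transmitter T6: 0.15 × 0.0275 = 0.004125
  Transmitter T3: 0.06 × 0.292 = 0.01752
Total = 0.144145.
Largest term belongs to Transmitter T5, so Transmitter T5 is most probable.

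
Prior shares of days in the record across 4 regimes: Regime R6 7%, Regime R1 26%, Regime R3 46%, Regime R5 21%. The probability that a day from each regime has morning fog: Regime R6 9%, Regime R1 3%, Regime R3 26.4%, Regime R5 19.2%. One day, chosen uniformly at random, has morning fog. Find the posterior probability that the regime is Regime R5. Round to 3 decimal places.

Compute prior × likelihood for every hypothesis:
  Regime R6: 0.07 × 0.09 = 0.0063
  Regime R1: 0.26 × 0.03 = 0.0078
  Regime R3: 0.46 × 0.264 = 0.12144
  Regime R5: 0.21 × 0.192 = 0.04032
Total = 0.17586.
P(Regime R5 | evidence) = 0.04032 / 0.17586 ≈ 0.229.

0.229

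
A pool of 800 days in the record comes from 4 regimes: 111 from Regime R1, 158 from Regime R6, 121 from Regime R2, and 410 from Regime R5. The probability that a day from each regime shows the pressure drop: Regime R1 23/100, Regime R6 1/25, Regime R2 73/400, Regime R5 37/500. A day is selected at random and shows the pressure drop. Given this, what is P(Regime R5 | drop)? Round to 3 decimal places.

0.360

Compute prior × likelihood for every hypothesis:
  Regime R1: 0.13875 × 0.23 = 0.0319125
  Regime R6: 0.1975 × 0.04 = 0.0079
  Regime R2: 0.15125 × 0.1825 = 0.027603125
  Regime R5: 0.5125 × 0.074 = 0.037925
Total = 0.105340625.
P(Regime R5 | evidence) = 0.037925 / 0.105340625 ≈ 0.360.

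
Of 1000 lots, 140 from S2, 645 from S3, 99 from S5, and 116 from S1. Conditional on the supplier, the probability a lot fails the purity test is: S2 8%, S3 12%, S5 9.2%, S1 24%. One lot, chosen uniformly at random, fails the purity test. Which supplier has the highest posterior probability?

Unnormalized posteriors (prior × likelihood):
  S2: 0.14 × 0.08 = 0.0112
  S3: 0.645 × 0.12 = 0.0774
  S5: 0.099 × 0.092 = 0.009108
  S1: 0.116 × 0.24 = 0.02784
Normalizing constant = 0.125548.
Largest term belongs to S3, so S3 is most probable.

S3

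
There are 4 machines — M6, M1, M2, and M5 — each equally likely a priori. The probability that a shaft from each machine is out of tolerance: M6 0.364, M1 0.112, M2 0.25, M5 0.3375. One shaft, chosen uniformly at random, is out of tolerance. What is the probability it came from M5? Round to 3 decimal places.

With a uniform prior (1/4 each), posterior ∝ likelihood:
  M6: 0.364
  M1: 0.112
  M2: 0.25
  M5: 0.3375
Total = 1.0635.
P(M5 | evidence) = 0.3375 / 1.0635 ≈ 0.317.

0.317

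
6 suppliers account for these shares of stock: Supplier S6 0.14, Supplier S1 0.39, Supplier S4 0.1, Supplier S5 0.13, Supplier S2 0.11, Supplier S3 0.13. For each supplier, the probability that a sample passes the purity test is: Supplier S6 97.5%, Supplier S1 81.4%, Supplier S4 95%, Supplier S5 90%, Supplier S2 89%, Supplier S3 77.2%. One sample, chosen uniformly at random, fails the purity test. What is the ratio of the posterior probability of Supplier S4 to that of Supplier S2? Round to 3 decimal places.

0.413

Taking complements, P(off-spec | each) = Supplier S6 0.025, Supplier S1 0.186, Supplier S4 0.05, Supplier S5 0.1, Supplier S2 0.11, Supplier S3 0.228.
By Bayes' rule, posterior ∝ prior × likelihood:
  Supplier S6: 0.14 × 0.025 = 0.0035
  Supplier S1: 0.39 × 0.186 = 0.07254
  Supplier S4: 0.1 × 0.05 = 0.005
  Supplier S5: 0.13 × 0.1 = 0.013
  Supplier S2: 0.11 × 0.11 = 0.0121
  Supplier S3: 0.13 × 0.228 = 0.02964
Total = 0.13578.
The ratio is 0.005 / 0.0121 (the normalizer cancels) = 0.413.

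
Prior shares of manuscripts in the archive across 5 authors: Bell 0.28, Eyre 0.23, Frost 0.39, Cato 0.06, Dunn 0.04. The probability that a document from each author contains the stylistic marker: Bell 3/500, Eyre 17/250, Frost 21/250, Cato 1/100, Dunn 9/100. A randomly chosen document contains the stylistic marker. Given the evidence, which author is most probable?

Frost

Unnormalized posteriors (prior × likelihood):
  Bell: 0.28 × 0.006 = 0.00168
  Eyre: 0.23 × 0.068 = 0.01564
  Frost: 0.39 × 0.084 = 0.03276
  Cato: 0.06 × 0.01 = 0.0006
  Dunn: 0.04 × 0.09 = 0.0036
Total = 0.05428.
Largest term belongs to Frost, so Frost is most probable.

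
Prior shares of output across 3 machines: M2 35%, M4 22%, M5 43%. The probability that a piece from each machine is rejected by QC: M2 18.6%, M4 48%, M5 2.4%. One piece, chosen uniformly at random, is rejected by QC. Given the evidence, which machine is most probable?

M4

Unnormalized posteriors (prior × likelihood):
  M2: 0.35 × 0.186 = 0.0651
  M4: 0.22 × 0.48 = 0.1056
  M5: 0.43 × 0.024 = 0.01032
Normalizing constant = 0.18102.
Largest term belongs to M4, so M4 is most probable.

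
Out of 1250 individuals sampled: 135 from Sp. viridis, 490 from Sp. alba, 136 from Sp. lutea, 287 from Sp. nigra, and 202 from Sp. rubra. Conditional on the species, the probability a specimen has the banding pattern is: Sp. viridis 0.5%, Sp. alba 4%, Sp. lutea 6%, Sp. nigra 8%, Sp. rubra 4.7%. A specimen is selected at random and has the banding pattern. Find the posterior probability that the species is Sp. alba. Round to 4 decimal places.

0.3219

Unnormalized posteriors (prior × likelihood):
  Sp. viridis: 0.108 × 0.005 = 0.00054
  Sp. alba: 0.392 × 0.04 = 0.01568
  Sp. lutea: 0.1088 × 0.06 = 0.006528
  Sp. nigra: 0.2296 × 0.08 = 0.018368
  Sp. rubra: 0.1616 × 0.047 = 0.0075952
Normalizing constant = 0.0487112.
P(Sp. alba | evidence) = 0.01568 / 0.0487112 ≈ 0.3219.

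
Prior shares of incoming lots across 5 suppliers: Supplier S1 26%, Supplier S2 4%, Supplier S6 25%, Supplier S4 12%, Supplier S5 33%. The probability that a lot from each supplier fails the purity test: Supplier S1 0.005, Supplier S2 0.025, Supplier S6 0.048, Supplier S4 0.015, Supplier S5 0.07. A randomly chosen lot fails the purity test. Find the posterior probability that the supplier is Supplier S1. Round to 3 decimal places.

0.033

Unnormalized posteriors (prior × likelihood):
  Supplier S1: 0.26 × 0.005 = 0.0013
  Supplier S2: 0.04 × 0.025 = 0.001
  Supplier S6: 0.25 × 0.048 = 0.012
  Supplier S4: 0.12 × 0.015 = 0.0018
  Supplier S5: 0.33 × 0.07 = 0.0231
Normalizing constant = 0.0392.
P(Supplier S1 | evidence) = 0.0013 / 0.0392 ≈ 0.033.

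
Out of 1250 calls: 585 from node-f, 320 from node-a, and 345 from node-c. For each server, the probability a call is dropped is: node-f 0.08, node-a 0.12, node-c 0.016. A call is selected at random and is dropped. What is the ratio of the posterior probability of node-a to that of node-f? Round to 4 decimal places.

0.8205

Compute prior × likelihood for every hypothesis:
  node-f: 0.468 × 0.08 = 0.03744
  node-a: 0.256 × 0.12 = 0.03072
  node-c: 0.276 × 0.016 = 0.004416
Normalizing constant = 0.072576.
The ratio is 0.03072 / 0.03744 (the normalizer cancels) = 0.8205.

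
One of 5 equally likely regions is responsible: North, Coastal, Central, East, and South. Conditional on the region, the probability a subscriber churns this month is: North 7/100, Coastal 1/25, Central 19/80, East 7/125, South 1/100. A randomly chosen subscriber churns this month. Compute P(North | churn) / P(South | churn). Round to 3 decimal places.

With a uniform prior (1/5 each), posterior ∝ likelihood:
  North: 0.07
  Coastal: 0.04
  Central: 0.2375
  East: 0.056
  South: 0.01
Sum = 0.4135.
The ratio is 0.07 / 0.01 (the normalizer cancels) = 7.000.

7.000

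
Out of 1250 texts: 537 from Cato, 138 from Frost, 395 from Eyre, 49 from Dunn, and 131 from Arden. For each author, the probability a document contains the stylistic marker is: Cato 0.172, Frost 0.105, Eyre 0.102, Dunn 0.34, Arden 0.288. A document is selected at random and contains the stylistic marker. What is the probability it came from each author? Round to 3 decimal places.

Cato 0.458, Frost 0.072, Eyre 0.200, Dunn 0.083, Arden 0.187

Prior × likelihood for each hypothesis:
  Cato: 0.4296 × 0.172 = 0.0738912
  Frost: 0.1104 × 0.105 = 0.011592
  Eyre: 0.316 × 0.102 = 0.032232
  Dunn: 0.0392 × 0.34 = 0.013328
  Arden: 0.1048 × 0.288 = 0.0301824
Total = 0.1612256.
P(Cato | marker) = 0.0738912/0.1612256 ≈ 0.458
P(Frost | marker) = 0.011592/0.1612256 ≈ 0.072
P(Eyre | marker) = 0.032232/0.1612256 ≈ 0.200
P(Dunn | marker) = 0.013328/0.1612256 ≈ 0.083
P(Arden | marker) = 0.0301824/0.1612256 ≈ 0.187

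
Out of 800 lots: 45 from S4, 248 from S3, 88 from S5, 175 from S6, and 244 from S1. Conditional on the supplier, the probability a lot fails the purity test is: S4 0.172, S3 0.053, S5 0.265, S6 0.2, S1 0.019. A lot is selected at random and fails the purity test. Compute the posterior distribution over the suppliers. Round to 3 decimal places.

Compute prior × likelihood for every hypothesis:
  S4: 0.05625 × 0.172 = 0.009675
  S3: 0.31 × 0.053 = 0.01643
  S5: 0.11 × 0.265 = 0.02915
  S6: 0.21875 × 0.2 = 0.04375
  S1: 0.305 × 0.019 = 0.005795
Total = 0.1048.
P(S4 | off-spec) = 0.009675/0.1048 ≈ 0.092
P(S3 | off-spec) = 0.01643/0.1048 ≈ 0.157
P(S5 | off-spec) = 0.02915/0.1048 ≈ 0.278
P(S6 | off-spec) = 0.04375/0.1048 ≈ 0.417
P(S1 | off-spec) = 0.005795/0.1048 ≈ 0.055

S4 0.092, S3 0.157, S5 0.278, S6 0.417, S1 0.055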